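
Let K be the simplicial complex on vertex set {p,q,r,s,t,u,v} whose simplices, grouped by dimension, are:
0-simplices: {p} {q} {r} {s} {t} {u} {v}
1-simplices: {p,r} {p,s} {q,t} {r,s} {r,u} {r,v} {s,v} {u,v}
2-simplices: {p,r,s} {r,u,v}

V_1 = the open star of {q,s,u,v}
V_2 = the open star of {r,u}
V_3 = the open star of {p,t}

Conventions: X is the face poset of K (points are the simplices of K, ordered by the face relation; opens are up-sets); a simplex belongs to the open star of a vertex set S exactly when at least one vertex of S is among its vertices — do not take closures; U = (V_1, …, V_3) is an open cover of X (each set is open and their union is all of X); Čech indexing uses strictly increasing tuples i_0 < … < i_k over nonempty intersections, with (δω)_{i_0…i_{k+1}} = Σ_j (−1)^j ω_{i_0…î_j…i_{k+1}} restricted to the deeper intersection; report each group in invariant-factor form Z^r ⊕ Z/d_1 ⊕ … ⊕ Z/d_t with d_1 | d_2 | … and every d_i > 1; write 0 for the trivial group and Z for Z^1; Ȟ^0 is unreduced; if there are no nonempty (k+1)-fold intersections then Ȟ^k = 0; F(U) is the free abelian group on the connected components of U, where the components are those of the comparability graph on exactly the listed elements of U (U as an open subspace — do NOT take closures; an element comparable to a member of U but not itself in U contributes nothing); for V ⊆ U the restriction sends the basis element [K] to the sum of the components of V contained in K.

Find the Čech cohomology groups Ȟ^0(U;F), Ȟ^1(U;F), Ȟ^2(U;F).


nerve simplices:
  V1={{q},{s},{u},{v},{p,s},{q,t},{r,s},{r,u},{r,v},{s,v},{u,v},{p,r,s},{r,u,v}} V2={{r},{u},{p,r},{r,s},{r,u},{r,v},{u,v},{p,r,s},{r,u,v}} V3={{p},{t},{p,r},{p,s},{q,t},{p,r,s}}
  V12={{u},{r,s},{r,u},{r,v},{u,v},{p,r,s},{r,u,v}} V13={{p,s},{q,t},{p,r,s}} V23={{p,r},{p,r,s}}
  V123={{p,r,s}}
components per intersection:
  V1: {{q},{q,t}} {{s},{u},{v},{p,s},{r,s},{r,u},{r,v},{s,v},{u,v},{p,r,s},{r,u,v}}
  V2: {{r},{u},{p,r},{r,s},{r,u},{r,v},{u,v},{p,r,s},{r,u,v}}
  V3: {{p},{p,r},{p,s},{p,r,s}} {{t},{q,t}}
  V12: {{u},{r,u},{r,v},{u,v},{r,u,v}} {{r,s},{p,r,s}}
  V13: {{p,s},{p,r,s}} {{q,t}}
  V23: {{p,r},{p,r,s}}
  V123: {{p,r,s}}
C dims 5,5,1; δ0: rk 3, SNF 1^3; δ1: rk 1, SNF 1^1
degree 0: 5−3−0 = 2 → Ȟ^0 ≅ Z^2
degree 1: 5−1−3 = 1 → Ȟ^1 ≅ Z
degree 2: 1−0−1 = 0 → Ȟ^2 ≅ 0

Ȟ^0(U;F) ≅ Z^2; Ȟ^1(U;F) ≅ Z; Ȟ^2(U;F) ≅ 0


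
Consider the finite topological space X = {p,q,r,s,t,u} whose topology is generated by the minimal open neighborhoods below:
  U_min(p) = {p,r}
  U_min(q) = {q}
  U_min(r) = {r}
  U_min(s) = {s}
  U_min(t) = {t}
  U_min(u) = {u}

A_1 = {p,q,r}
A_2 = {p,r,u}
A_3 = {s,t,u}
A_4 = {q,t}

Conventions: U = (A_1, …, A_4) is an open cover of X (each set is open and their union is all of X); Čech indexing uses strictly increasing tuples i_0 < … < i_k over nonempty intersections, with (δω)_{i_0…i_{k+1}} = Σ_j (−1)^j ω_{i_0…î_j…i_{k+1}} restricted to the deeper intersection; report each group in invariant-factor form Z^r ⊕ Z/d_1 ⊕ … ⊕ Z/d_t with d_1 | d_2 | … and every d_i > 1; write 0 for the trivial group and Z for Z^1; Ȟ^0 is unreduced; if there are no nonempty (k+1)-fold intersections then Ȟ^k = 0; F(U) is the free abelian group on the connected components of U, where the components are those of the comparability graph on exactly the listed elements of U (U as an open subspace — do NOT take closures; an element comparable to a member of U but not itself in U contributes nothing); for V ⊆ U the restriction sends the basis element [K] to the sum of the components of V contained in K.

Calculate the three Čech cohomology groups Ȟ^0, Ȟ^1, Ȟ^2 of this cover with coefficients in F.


nerve simplices:
  A12={p,r} A14={q} A23={u} A34={t}
components per intersection:
  A1: {p,r} {q}
  A2: {p,r} {u}
  A3: {s} {t} {u}
  A4: {q} {t}
  A12: {p,r}
  A14: {q}
  A23: {u}
  A34: {t}
C dims 9,4; δ0: rk 4, SNF 1^4
degree 0: 9−4−0 = 5 → Ȟ^0 ≅ Z^5
degree 1: 4−0−4 = 0 → Ȟ^1 ≅ 0
degree 2: 0−0−0 = 0 → Ȟ^2 ≅ 0

Ȟ^0(U;F) ≅ Z^5, Ȟ^1(U;F) ≅ 0, Ȟ^2(U;F) ≅ 0


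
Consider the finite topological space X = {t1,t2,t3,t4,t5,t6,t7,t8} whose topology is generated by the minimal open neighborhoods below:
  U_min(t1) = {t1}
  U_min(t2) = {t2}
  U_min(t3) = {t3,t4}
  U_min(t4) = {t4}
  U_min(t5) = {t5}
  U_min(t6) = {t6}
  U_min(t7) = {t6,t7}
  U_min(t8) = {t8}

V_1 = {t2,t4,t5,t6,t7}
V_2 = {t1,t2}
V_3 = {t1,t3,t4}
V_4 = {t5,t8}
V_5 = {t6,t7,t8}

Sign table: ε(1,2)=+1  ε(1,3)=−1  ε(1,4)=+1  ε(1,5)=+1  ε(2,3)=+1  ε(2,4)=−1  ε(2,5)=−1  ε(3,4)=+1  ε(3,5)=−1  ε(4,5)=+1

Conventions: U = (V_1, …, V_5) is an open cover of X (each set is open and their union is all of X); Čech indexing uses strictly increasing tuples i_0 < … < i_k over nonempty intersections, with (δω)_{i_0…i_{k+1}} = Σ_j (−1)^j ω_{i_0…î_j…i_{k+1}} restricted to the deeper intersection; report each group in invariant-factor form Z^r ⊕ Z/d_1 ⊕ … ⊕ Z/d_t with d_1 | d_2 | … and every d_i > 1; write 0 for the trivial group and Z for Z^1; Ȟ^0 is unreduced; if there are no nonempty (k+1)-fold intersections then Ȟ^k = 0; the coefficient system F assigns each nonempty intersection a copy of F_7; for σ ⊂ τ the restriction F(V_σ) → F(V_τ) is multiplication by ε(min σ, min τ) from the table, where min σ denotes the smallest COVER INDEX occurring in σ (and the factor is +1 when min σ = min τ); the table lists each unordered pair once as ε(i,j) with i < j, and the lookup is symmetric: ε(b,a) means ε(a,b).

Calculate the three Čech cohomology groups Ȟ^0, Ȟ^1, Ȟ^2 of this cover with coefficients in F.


intersection data:
  V12={t2} V13={t4} V14={t5} V15={t6,t7} V23={t1} V45={t8}
C dims 5,6; δ0: rk_F7 5
Ȟ^0 = (5 − 5) − 0 = 0, so Ȟ^0 ≅ 0
Ȟ^1 = (6 − 0) − 5 = 1, so Ȟ^1 ≅ Z/7
Ȟ^2 = (0 − 0) − 0 = 0, so Ȟ^2 ≅ 0

Ȟ^0 = 0, Ȟ^1 = Z/7, Ȟ^2 = 0


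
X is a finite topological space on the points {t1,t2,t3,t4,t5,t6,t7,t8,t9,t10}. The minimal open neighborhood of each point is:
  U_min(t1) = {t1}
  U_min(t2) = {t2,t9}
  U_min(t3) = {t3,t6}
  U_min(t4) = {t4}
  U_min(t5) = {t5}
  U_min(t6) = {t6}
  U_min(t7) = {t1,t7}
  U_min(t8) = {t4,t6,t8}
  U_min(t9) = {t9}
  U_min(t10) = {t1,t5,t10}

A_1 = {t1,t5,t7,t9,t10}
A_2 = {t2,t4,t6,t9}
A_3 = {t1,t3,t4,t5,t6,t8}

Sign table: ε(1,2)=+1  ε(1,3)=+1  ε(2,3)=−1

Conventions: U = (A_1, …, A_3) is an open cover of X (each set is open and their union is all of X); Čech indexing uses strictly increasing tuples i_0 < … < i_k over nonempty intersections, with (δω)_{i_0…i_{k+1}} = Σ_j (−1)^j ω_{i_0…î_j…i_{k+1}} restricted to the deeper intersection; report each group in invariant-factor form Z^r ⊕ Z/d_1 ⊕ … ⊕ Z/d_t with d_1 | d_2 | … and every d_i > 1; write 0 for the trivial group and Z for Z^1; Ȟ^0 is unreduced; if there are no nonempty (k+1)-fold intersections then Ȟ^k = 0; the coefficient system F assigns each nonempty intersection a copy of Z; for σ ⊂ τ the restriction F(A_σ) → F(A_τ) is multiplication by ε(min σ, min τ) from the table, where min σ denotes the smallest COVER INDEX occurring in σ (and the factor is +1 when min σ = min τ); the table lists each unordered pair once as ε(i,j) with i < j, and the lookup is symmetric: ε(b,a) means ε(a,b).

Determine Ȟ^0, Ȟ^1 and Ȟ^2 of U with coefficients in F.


nerve of the cover:
  A12={t9} A13={t1,t5} A23={t4,t6}
C dims 3,3; δ0: rk 3, SNF 1^2·2
Ȟ^0 = (3 − 3) − 0 = 0, so Ȟ^0 ≅ 0
Ȟ^1 = (3 − 0) − 3 = 0 plus torsion [2], so Ȟ^1 ≅ Z/2
Ȟ^2 = (0 − 0) − 0 = 0, so Ȟ^2 ≅ 0

Ȟ^0 = 0,  Ȟ^1 = Z/2,  Ȟ^2 = 0


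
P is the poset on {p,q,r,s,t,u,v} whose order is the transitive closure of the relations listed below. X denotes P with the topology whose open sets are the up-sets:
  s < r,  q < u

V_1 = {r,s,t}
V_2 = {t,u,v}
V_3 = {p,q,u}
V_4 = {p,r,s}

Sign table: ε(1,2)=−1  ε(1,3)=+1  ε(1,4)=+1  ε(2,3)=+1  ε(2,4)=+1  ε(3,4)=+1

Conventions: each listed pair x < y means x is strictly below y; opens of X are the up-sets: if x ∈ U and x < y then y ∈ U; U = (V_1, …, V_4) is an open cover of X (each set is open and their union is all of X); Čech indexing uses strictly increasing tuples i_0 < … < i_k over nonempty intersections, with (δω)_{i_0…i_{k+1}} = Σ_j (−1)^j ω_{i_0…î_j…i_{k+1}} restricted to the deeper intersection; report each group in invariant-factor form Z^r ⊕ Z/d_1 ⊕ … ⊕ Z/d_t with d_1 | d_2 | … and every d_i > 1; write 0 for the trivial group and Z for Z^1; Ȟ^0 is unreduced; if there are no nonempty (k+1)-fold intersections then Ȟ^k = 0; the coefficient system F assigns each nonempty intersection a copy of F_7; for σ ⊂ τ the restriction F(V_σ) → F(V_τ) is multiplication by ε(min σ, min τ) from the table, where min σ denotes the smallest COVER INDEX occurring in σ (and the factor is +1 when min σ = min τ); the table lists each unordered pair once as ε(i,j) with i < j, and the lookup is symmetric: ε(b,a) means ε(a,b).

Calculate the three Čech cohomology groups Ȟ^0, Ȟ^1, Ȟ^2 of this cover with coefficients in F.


Ȟ^0 ≅ 0, Ȟ^1 ≅ 0 and Ȟ^2 ≅ 0

nonempty overlaps:
  V12={t} V14={r,s} V23={u} V34={p}
C dims 4,4; δ0: rk_F7 4
degree 0: 4−4−0 = 0 → Ȟ^0 ≅ 0
degree 1: 4−0−4 = 0 → Ȟ^1 ≅ 0
degree 2: 0−0−0 = 0 → Ȟ^2 ≅ 0


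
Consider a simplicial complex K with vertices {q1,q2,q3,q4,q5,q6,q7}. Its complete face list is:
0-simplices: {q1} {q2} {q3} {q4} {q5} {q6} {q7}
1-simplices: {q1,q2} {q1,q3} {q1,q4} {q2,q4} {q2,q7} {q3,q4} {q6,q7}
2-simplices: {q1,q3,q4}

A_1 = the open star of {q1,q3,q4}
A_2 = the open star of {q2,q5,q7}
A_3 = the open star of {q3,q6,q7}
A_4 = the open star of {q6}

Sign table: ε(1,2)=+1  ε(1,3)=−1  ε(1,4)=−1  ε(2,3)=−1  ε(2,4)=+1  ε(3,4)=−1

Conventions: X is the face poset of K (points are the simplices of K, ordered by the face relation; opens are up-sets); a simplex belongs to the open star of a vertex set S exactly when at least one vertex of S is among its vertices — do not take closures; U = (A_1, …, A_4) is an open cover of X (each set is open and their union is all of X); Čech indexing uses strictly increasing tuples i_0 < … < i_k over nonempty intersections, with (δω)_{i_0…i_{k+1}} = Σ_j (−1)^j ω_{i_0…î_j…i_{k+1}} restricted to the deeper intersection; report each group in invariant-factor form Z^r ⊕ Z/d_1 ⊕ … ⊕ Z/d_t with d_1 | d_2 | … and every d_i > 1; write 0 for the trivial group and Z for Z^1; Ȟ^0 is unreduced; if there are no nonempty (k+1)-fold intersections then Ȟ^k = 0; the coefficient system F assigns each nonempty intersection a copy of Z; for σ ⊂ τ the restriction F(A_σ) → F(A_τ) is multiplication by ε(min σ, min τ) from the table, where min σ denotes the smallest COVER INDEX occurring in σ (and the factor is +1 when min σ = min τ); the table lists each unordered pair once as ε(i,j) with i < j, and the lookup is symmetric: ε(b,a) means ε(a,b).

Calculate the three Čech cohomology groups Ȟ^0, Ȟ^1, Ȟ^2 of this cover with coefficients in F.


nonempty intersections:
  A1={{q1},{q3},{q4},{q1,q2},{q1,q3},{q1,q4},{q2,q4},{q3,q4},{q1,q3,q4}} A2={{q2},{q5},{q7},{q1,q2},{q2,q4},{q2,q7},{q6,q7}} A3={{q3},{q6},{q7},{q1,q3},{q2,q7},{q3,q4},{q6,q7},{q1,q3,q4}} A4={{q6},{q6,q7}}
  A12={{q1,q2},{q2,q4}} A13={{q3},{q1,q3},{q3,q4},{q1,q3,q4}} A23={{q7},{q2,q7},{q6,q7}} A24={{q6,q7}} A34={{q6},{q6,q7}}
  A234={{q6,q7}}
C dims 4,5,1; δ0: rk 3, SNF 1^3; δ1: rk 1, SNF 1^1
Ȟ^0: (4−3)−0=1 ⇒ Z
Ȟ^1: (5−1)−3=1 ⇒ Z
Ȟ^2: (1−0)−1=0 ⇒ 0

Ȟ^0(U;F) ≅ Z, Ȟ^1(U;F) ≅ Z, Ȟ^2(U;F) ≅ 0


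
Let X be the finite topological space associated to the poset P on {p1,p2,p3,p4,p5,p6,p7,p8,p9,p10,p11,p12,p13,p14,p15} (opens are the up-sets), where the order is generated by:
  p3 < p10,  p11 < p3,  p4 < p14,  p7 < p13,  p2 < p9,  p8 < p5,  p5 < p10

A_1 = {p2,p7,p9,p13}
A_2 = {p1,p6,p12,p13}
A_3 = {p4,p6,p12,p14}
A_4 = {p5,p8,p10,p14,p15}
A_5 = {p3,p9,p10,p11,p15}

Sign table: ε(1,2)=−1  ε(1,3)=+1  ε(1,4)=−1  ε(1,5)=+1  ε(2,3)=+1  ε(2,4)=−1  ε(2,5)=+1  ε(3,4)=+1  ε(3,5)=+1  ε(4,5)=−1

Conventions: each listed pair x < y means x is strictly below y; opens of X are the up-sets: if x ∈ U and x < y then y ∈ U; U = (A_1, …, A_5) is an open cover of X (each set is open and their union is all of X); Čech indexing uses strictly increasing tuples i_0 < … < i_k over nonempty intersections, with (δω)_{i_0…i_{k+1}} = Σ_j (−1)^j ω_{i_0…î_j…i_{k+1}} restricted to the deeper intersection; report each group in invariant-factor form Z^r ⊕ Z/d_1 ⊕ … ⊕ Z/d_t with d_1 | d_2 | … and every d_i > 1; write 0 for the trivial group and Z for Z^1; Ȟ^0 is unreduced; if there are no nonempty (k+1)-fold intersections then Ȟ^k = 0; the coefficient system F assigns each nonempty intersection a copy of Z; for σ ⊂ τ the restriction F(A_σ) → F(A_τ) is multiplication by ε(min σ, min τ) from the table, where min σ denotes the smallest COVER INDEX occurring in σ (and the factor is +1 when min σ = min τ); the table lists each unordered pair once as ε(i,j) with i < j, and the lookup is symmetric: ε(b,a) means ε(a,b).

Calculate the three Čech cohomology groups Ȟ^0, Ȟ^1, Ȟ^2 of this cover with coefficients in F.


Ȟ^0 ≅ Z; Ȟ^1 ≅ Z; Ȟ^2 ≅ 0

intersection data:
  A12={p13} A15={p9} A23={p6,p12} A34={p14} A45={p10,p15}
C dims 5,5; δ0: rk 4, SNF 1^4
Ȟ^0 = (5 − 4) − 0 = 1, so Ȟ^0 ≅ Z
Ȟ^1 = (5 − 0) − 4 = 1, so Ȟ^1 ≅ Z
Ȟ^2 = (0 − 0) − 0 = 0, so Ȟ^2 ≅ 0


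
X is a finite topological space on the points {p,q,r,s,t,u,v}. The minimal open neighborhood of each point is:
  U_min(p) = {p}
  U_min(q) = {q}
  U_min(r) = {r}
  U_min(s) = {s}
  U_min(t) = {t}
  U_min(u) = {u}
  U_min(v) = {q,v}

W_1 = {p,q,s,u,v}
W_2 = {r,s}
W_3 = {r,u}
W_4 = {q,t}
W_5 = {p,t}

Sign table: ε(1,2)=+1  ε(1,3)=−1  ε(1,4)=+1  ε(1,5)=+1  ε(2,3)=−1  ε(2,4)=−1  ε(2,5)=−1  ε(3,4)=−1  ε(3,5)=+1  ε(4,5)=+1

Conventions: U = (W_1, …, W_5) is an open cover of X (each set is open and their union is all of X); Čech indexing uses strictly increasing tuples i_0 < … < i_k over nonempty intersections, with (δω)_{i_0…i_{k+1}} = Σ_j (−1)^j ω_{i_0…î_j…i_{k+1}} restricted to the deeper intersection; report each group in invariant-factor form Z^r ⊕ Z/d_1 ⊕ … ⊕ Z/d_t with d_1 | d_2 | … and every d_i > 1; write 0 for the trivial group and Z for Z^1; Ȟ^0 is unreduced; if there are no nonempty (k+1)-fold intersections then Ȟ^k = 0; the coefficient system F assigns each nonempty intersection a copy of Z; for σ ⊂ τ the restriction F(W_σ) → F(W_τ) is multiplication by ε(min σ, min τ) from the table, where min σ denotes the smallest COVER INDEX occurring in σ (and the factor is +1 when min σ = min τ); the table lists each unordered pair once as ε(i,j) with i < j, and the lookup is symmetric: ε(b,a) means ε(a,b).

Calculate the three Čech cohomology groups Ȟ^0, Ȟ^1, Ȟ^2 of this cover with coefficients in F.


Ȟ^0 = Z,  Ȟ^1 = Z^2,  Ȟ^2 = 0

nonempty intersections:
  W12={s} W13={u} W14={q} W15={p} W23={r} W45={t}
C dims 5,6; δ0: rk 4, SNF 1^4
Ȟ^0: (5−4)−0=1 ⇒ Z
Ȟ^1: (6−0)−4=2 ⇒ Z^2
Ȟ^2: (0−0)−0=0 ⇒ 0


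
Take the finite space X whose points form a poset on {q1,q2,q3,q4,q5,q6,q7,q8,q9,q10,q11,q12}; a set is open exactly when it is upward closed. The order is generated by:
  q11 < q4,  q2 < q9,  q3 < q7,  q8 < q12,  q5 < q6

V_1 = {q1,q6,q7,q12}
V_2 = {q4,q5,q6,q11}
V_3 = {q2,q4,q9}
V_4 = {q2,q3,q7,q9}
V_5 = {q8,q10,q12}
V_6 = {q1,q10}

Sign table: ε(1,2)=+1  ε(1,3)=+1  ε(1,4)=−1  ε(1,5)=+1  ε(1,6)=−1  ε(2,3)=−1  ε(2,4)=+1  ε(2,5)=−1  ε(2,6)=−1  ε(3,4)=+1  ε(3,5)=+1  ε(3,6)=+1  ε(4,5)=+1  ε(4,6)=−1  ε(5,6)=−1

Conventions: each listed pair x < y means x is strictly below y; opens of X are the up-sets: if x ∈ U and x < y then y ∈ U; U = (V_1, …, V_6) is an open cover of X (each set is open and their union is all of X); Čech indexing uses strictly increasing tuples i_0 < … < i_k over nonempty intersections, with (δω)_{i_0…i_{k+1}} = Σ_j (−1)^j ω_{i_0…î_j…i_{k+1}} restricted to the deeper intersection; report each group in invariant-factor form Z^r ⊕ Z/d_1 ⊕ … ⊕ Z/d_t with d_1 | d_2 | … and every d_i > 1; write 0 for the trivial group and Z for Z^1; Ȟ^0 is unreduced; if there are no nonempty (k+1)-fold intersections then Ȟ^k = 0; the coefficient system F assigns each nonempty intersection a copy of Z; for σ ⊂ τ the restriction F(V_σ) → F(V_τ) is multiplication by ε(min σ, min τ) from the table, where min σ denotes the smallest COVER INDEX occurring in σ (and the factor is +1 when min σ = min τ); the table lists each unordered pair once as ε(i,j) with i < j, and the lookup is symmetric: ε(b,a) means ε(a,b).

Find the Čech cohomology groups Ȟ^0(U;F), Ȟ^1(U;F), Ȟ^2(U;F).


Ȟ^0(U;F) ≅ Z; Ȟ^1(U;F) ≅ Z^2; Ȟ^2(U;F) ≅ 0

nonempty intersections:
  V12={q6} V14={q7} V15={q12} V16={q1} V23={q4} V34={q2,q9} V56={q10}
C dims 6,7; δ0: rk 5, SNF 1^5
Ȟ^0: (6−5)−0=1 ⇒ Z
Ȟ^1: (7−0)−5=2 ⇒ Z^2
Ȟ^2: (0−0)−0=0 ⇒ 0


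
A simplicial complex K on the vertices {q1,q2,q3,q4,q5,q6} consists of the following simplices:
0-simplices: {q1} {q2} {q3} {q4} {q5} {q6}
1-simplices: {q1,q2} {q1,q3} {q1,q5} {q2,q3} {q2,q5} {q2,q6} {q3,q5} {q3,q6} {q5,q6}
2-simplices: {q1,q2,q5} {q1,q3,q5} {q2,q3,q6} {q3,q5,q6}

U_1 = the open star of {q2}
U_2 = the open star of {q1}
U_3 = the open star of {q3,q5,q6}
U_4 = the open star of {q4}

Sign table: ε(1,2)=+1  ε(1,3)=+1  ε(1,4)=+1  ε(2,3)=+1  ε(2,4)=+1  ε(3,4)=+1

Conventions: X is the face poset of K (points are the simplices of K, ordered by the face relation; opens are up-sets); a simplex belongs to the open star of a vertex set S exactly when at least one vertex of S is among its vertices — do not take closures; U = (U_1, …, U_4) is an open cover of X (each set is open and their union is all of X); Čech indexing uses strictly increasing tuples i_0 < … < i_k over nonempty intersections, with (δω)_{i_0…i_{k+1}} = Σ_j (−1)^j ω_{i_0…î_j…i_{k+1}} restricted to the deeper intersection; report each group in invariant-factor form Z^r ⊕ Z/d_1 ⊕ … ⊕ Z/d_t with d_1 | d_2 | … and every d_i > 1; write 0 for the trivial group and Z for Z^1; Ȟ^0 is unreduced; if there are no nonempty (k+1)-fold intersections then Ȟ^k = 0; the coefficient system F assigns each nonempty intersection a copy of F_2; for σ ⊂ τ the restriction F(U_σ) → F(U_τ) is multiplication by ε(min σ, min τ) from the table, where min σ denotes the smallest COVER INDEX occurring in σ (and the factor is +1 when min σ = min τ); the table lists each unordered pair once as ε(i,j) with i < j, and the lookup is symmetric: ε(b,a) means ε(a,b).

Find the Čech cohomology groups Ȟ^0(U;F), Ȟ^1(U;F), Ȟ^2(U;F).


Ȟ^0(U;F) ≅ Z/2 ⊕ Z/2, Ȟ^1(U;F) ≅ 0 and Ȟ^2(U;F) ≅ 0

nonempty intersections:
  U1={{q2},{q1,q2},{q2,q3},{q2,q5},{q2,q6},{q1,q2,q5},{q2,q3,q6}} U2={{q1},{q1,q2},{q1,q3},{q1,q5},{q1,q2,q5},{q1,q3,q5}} U3={{q3},{q5},{q6},{q1,q3},{q1,q5},{q2,q3},{q2,q5},{q2,q6},{q3,q5},{q3,q6},{q5,q6},{q1,q2,q5},{q1,q3,q5},{q2,q3,q6},{q3,q5,q6}} U4={{q4}}
  U12={{q1,q2},{q1,q2,q5}} U13={{q2,q3},{q2,q5},{q2,q6},{q1,q2,q5},{q2,q3,q6}} U23={{q1,q3},{q1,q5},{q1,q2,q5},{q1,q3,q5}}
  U123={{q1,q2,q5}}
C dims 4,3,1; δ0: rk_F2 2; δ1: rk_F2 1
Ȟ^0: (4−2)−0=2 ⇒ Z/2 ⊕ Z/2
Ȟ^1: (3−1)−2=0 ⇒ 0
Ȟ^2: (1−0)−1=0 ⇒ 0


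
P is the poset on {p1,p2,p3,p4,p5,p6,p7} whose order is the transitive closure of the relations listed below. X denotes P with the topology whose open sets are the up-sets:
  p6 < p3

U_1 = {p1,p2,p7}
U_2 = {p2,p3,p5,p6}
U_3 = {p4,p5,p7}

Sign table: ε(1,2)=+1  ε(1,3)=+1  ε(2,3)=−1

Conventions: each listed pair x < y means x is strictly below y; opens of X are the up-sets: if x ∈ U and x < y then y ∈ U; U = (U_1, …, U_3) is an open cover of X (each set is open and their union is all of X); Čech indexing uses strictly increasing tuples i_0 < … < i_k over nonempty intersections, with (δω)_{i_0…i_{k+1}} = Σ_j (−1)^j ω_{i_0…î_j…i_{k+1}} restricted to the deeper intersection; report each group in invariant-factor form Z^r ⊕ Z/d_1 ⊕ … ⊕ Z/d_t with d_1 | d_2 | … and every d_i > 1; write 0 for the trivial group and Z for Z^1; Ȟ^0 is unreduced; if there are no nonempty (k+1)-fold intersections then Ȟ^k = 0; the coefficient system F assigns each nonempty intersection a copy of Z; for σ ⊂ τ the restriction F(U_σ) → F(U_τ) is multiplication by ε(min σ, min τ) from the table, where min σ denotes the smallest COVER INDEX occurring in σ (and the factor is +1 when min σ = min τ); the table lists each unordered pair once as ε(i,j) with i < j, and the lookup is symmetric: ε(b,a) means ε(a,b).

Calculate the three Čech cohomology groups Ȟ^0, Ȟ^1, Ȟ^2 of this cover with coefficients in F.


nerve of the cover:
  U12={p2} U13={p7} U23={p5}
C dims 3,3; δ0: rk 3, SNF 1^2·2
Ȟ^0 = (3 − 3) − 0 = 0, so Ȟ^0 ≅ 0
Ȟ^1 = (3 − 0) − 3 = 0 plus torsion [2], so Ȟ^1 ≅ Z/2
Ȟ^2 = (0 − 0) − 0 = 0, so Ȟ^2 ≅ 0

Ȟ^0 ≅ 0; Ȟ^1 ≅ Z/2; Ȟ^2 ≅ 0


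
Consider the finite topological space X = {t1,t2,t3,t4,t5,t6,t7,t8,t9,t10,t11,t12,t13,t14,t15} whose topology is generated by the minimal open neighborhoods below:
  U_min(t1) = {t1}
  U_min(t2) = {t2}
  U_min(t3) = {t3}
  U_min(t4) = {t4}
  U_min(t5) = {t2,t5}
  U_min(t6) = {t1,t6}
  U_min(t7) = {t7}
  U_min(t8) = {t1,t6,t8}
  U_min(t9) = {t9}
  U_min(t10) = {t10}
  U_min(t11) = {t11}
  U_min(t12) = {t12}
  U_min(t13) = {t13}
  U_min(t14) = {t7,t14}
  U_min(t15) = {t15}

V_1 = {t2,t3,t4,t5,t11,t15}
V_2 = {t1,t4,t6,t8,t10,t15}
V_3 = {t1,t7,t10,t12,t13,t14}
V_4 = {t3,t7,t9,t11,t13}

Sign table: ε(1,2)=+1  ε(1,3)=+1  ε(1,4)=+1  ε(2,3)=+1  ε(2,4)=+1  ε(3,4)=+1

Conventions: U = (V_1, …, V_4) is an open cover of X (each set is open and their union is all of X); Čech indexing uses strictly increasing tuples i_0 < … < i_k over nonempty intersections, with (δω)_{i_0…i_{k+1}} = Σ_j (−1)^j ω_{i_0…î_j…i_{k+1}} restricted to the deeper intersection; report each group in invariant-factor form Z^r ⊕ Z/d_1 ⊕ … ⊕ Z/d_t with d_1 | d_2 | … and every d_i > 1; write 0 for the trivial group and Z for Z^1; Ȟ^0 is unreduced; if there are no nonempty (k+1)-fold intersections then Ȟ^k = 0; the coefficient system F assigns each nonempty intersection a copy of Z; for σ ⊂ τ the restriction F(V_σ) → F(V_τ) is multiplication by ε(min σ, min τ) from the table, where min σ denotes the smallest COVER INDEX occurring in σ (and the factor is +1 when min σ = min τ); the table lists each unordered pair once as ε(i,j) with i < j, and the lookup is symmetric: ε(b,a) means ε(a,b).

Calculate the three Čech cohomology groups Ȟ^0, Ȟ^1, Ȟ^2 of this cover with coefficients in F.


nonempty overlaps:
  V12={t4,t15} V14={t3,t11} V23={t1,t10} V34={t7,t13}
C dims 4,4; δ0: rk 3, SNF 1^3
degree 0: 4−3−0 = 1 → Ȟ^0 ≅ Z
degree 1: 4−0−3 = 1 → Ȟ^1 ≅ Z
degree 2: 0−0−0 = 0 → Ȟ^2 ≅ 0

Ȟ^0 ≅ Z, Ȟ^1 ≅ Z, Ȟ^2 ≅ 0


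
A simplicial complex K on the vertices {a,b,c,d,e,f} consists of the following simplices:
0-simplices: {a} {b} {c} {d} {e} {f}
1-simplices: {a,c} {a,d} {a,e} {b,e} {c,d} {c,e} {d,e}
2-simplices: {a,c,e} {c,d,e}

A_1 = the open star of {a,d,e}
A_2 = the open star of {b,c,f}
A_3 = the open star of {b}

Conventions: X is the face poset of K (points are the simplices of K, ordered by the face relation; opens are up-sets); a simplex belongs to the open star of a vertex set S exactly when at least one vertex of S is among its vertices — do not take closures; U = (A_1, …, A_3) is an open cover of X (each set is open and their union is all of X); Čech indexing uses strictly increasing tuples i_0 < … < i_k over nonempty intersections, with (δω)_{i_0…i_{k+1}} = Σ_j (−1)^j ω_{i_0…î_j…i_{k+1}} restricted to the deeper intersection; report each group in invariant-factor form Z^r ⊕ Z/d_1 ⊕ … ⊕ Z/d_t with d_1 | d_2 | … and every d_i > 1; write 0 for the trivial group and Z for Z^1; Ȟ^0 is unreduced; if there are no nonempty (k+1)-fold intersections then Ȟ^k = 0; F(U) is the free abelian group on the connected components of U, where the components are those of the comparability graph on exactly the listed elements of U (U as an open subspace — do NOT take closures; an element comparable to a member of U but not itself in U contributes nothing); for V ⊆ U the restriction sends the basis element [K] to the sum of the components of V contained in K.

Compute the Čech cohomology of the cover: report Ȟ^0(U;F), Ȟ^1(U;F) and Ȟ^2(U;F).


nerve simplices:
  A1={{a},{d},{e},{a,c},{a,d},{a,e},{b,e},{c,d},{c,e},{d,e},{a,c,e},{c,d,e}} A2={{b},{c},{f},{a,c},{b,e},{c,d},{c,e},{a,c,e},{c,d,e}} A3={{b},{b,e}}
  A12={{a,c},{b,e},{c,d},{c,e},{a,c,e},{c,d,e}} A13={{b,e}} A23={{b},{b,e}}
  A123={{b,e}}
components per intersection:
  A1: {{a},{d},{e},{a,c},{a,d},{a,e},{b,e},{c,d},{c,e},{d,e},{a,c,e},{c,d,e}}
  A2: {{b},{b,e}} {{c},{a,c},{c,d},{c,e},{a,c,e},{c,d,e}} {{f}}
  A3: {{b},{b,e}}
  A12: {{a,c},{c,d},{c,e},{a,c,e},{c,d,e}} {{b,e}}
  A13: {{b,e}}
  A23: {{b},{b,e}}
  A123: {{b,e}}
C dims 5,4,1; δ0: rk 3, SNF 1^3; δ1: rk 1, SNF 1^1
degree 0: 5−3−0 = 2 → Ȟ^0 ≅ Z^2
degree 1: 4−1−3 = 0 → Ȟ^1 ≅ 0
degree 2: 1−0−1 = 0 → Ȟ^2 ≅ 0

Ȟ^0 = Z^2, Ȟ^1 = 0 and Ȟ^2 = 0


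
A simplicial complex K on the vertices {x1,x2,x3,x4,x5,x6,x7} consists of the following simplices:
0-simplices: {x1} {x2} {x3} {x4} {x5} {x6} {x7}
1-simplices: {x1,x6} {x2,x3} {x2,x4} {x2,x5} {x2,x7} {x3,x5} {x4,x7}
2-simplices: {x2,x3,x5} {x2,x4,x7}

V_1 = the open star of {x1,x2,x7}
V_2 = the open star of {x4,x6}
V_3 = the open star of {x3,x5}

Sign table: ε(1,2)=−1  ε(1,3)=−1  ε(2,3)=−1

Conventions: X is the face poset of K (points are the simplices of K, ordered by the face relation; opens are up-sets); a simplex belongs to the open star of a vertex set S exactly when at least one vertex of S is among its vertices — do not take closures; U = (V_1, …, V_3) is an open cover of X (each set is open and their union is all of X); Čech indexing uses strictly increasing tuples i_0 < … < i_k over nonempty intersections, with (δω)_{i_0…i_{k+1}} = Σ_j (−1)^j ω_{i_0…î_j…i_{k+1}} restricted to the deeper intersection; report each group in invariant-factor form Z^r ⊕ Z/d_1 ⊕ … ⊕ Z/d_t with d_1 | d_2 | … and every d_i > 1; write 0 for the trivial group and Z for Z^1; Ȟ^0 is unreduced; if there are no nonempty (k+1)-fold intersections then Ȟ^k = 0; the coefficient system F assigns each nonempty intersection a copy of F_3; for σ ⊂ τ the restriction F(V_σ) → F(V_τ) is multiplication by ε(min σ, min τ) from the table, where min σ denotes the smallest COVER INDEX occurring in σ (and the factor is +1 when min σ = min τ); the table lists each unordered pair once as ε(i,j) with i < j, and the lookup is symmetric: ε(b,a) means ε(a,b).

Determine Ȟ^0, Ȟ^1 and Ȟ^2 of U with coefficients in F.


nerve simplices:
  V1={{x1},{x2},{x7},{x1,x6},{x2,x3},{x2,x4},{x2,x5},{x2,x7},{x4,x7},{x2,x3,x5},{x2,x4,x7}} V2={{x4},{x6},{x1,x6},{x2,x4},{x4,x7},{x2,x4,x7}} V3={{x3},{x5},{x2,x3},{x2,x5},{x3,x5},{x2,x3,x5}}
  V12={{x1,x6},{x2,x4},{x4,x7},{x2,x4,x7}} V13={{x2,x3},{x2,x5},{x2,x3,x5}}
C dims 3,2; δ0: rk_F3 2
degree 0: 3−2−0 = 1 → Ȟ^0 ≅ Z/3
degree 1: 2−0−2 = 0 → Ȟ^1 ≅ 0
degree 2: 0−0−0 = 0 → Ȟ^2 ≅ 0

Ȟ^0 = Z/3,  Ȟ^1 = 0,  Ȟ^2 = 0


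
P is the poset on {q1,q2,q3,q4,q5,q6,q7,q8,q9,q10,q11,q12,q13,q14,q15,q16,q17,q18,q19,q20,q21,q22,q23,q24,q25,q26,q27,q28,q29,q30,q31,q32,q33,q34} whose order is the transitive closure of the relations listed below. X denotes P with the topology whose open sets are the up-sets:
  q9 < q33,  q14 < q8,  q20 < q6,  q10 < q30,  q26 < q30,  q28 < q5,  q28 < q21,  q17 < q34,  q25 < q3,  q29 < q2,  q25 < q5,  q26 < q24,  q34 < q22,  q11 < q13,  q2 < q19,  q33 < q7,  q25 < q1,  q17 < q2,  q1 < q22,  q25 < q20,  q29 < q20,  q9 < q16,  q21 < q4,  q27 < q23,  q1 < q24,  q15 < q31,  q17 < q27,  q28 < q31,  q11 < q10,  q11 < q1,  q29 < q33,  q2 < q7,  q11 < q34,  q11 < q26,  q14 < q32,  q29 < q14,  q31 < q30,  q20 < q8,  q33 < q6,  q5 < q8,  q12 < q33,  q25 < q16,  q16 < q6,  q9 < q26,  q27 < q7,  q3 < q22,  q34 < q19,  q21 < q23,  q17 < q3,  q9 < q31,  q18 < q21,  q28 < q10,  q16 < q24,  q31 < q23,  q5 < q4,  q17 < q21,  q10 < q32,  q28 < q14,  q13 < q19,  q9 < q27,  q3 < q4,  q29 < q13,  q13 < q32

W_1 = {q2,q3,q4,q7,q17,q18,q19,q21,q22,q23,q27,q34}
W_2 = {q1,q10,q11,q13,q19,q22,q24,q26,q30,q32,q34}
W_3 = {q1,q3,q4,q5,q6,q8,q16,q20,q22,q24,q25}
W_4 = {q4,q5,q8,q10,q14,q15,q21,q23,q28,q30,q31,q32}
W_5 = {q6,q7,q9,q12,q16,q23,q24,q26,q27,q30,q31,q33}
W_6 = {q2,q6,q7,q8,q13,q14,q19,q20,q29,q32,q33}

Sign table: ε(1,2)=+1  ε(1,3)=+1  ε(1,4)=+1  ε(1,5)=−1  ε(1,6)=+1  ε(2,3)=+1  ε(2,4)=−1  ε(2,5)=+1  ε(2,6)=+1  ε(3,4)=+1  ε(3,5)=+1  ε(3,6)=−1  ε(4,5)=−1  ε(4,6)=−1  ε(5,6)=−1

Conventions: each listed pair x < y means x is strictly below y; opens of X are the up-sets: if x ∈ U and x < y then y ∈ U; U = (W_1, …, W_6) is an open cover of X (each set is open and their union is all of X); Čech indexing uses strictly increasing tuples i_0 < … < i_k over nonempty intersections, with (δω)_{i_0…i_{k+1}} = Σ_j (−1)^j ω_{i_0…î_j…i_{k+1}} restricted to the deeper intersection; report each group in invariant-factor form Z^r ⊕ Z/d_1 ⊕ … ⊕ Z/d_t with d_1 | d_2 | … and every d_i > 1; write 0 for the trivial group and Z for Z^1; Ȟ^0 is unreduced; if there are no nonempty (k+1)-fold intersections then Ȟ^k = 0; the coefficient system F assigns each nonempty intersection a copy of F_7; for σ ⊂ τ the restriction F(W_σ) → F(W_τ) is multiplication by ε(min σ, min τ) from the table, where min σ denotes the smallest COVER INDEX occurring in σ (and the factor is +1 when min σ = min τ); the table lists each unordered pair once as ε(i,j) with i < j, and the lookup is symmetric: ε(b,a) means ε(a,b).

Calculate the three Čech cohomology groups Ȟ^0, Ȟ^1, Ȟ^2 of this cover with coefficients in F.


nerve simplices:
  W12={q19,q22,q34} W13={q3,q4,q22} W14={q4,q21,q23} W15={q7,q23,q27} W16={q2,q7,q19} W23={q1,q22,q24} W24={q10,q30,q32} W25={q24,q26,q30} W26={q13,q19,q32} W34={q4,q5,q8} W35={q6,q16,q24} W36={q6,q8,q20} W45={q23,q30,q31} W46={q8,q14,q32} W56={q6,q7,q33}
  W123={q22} W126={q19} W134={q4} W145={q23} W156={q7} W235={q24} W245={q30} W246={q32} W346={q8} W356={q6}
C dims 6,15,10; δ0: rk_F7 6; δ1: rk_F7 9
degree 0: 6−6−0 = 0 → Ȟ^0 ≅ 0
degree 1: 15−9−6 = 0 → Ȟ^1 ≅ 0
degree 2: 10−0−9 = 1 → Ȟ^2 ≅ Z/7

Ȟ^0 ≅ 0, Ȟ^1 ≅ 0, Ȟ^2 ≅ Z/7


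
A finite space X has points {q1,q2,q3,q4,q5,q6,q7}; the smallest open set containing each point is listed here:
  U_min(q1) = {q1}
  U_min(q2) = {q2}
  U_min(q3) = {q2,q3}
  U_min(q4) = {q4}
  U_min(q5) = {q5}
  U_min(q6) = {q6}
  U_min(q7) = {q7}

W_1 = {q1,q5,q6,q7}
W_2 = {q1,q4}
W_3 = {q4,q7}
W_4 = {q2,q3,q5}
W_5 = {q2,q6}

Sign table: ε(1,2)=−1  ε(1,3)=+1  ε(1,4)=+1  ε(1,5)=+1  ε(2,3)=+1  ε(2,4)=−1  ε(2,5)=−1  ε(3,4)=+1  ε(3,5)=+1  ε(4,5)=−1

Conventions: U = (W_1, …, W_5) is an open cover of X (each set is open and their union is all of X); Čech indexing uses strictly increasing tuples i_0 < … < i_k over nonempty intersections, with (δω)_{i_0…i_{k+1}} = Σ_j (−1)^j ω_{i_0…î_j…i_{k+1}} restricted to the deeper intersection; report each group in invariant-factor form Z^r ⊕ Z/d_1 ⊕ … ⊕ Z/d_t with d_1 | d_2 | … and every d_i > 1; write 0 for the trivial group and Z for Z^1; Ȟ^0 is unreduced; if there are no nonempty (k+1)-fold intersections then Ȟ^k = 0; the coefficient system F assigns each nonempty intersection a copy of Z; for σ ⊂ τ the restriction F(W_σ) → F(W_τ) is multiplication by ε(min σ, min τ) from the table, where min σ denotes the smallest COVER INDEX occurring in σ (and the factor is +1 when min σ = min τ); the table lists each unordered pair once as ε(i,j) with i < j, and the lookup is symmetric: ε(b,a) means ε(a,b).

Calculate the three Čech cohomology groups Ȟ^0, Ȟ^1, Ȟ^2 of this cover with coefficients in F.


intersection data:
  W12={q1} W13={q7} W14={q5} W15={q6} W23={q4} W45={q2}
C dims 5,6; δ0: rk 5, SNF 1^4·2
Ȟ^0 = (5 − 5) − 0 = 0, so Ȟ^0 ≅ 0
Ȟ^1 = (6 − 0) − 5 = 1 plus torsion [2], so Ȟ^1 ≅ Z ⊕ Z/2
Ȟ^2 = (0 − 0) − 0 = 0, so Ȟ^2 ≅ 0

Ȟ^0 = 0, Ȟ^1 = Z ⊕ Z/2, Ȟ^2 = 0


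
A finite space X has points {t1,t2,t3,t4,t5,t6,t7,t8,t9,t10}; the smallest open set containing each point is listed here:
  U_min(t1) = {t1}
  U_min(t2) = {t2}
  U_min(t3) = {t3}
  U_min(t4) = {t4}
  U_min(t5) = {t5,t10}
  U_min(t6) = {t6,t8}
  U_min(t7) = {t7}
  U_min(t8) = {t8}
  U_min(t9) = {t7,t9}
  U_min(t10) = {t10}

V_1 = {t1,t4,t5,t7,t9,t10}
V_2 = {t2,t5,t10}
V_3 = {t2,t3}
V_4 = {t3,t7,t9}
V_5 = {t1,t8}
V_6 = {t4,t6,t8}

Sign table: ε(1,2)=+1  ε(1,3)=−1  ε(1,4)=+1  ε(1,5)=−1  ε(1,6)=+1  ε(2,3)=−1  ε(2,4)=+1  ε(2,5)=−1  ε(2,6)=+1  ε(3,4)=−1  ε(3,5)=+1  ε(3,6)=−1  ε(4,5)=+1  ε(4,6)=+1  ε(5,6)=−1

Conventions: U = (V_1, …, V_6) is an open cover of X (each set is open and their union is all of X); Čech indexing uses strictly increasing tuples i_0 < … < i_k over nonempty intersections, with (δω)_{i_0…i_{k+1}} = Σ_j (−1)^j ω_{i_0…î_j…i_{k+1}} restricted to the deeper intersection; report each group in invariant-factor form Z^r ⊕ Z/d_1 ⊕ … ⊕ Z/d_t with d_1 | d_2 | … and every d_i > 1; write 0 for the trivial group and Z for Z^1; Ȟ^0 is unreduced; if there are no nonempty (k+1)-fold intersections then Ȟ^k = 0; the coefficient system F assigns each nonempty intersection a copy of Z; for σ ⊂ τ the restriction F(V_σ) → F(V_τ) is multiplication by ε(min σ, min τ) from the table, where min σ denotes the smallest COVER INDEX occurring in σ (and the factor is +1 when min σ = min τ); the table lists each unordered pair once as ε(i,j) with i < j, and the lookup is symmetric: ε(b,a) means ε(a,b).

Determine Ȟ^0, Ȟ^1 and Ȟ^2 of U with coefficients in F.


nerve of the cover:
  V12={t5,t10} V14={t7,t9} V15={t1} V16={t4} V23={t2} V34={t3} V56={t8}
C dims 6,7; δ0: rk 5, SNF 1^5
Ȟ^0 = (6 − 5) − 0 = 1, so Ȟ^0 ≅ Z
Ȟ^1 = (7 − 0) − 5 = 2, so Ȟ^1 ≅ Z^2
Ȟ^2 = (0 − 0) − 0 = 0, so Ȟ^2 ≅ 0

Ȟ^0(U;F) ≅ Z,  Ȟ^1(U;F) ≅ Z^2,  Ȟ^2(U;F) ≅ 0


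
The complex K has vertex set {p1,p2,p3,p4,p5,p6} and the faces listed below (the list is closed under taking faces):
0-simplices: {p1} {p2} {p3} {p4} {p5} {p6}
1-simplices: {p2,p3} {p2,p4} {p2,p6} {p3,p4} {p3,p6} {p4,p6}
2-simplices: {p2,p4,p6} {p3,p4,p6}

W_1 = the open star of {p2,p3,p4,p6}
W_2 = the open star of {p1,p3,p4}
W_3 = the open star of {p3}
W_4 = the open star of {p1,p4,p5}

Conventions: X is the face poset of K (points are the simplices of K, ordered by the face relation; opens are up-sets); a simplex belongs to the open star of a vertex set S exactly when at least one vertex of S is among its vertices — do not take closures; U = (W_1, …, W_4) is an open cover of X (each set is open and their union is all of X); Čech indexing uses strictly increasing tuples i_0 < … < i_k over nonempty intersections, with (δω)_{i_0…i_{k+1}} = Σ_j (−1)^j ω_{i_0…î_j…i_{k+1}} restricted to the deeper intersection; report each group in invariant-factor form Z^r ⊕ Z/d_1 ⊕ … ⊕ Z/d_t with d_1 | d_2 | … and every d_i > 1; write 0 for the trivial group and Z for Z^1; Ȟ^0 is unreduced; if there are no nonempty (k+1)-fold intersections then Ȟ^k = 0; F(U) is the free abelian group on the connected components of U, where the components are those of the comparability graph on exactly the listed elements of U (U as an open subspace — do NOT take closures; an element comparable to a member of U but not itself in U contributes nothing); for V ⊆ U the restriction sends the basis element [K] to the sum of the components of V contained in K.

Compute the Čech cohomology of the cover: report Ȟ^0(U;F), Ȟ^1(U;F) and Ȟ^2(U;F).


Ȟ^0 ≅ Z^3, Ȟ^1 ≅ 0 and Ȟ^2 ≅ 0

nonempty overlaps:
  W1={{p2},{p3},{p4},{p6},{p2,p3},{p2,p4},{p2,p6},{p3,p4},{p3,p6},{p4,p6},{p2,p4,p6},{p3,p4,p6}} W2={{p1},{p3},{p4},{p2,p3},{p2,p4},{p3,p4},{p3,p6},{p4,p6},{p2,p4,p6},{p3,p4,p6}} W3={{p3},{p2,p3},{p3,p4},{p3,p6},{p3,p4,p6}} W4={{p1},{p4},{p5},{p2,p4},{p3,p4},{p4,p6},{p2,p4,p6},{p3,p4,p6}}
  W12={{p3},{p4},{p2,p3},{p2,p4},{p3,p4},{p3,p6},{p4,p6},{p2,p4,p6},{p3,p4,p6}} W13={{p3},{p2,p3},{p3,p4},{p3,p6},{p3,p4,p6}} W14={{p4},{p2,p4},{p3,p4},{p4,p6},{p2,p4,p6},{p3,p4,p6}} W23={{p3},{p2,p3},{p3,p4},{p3,p6},{p3,p4,p6}} W24={{p1},{p4},{p2,p4},{p3,p4},{p4,p6},{p2,p4,p6},{p3,p4,p6}} W34={{p3,p4},{p3,p4,p6}}
  W123={{p3},{p2,p3},{p3,p4},{p3,p6},{p3,p4,p6}} W124={{p4},{p2,p4},{p3,p4},{p4,p6},{p2,p4,p6},{p3,p4,p6}} W134={{p3,p4},{p3,p4,p6}} W234={{p3,p4},{p3,p4,p6}}
  W1234={{p3,p4},{p3,p4,p6}}
components per intersection:
  W1: {{p2},{p3},{p4},{p6},{p2,p3},{p2,p4},{p2,p6},{p3,p4},{p3,p6},{p4,p6},{p2,p4,p6},{p3,p4,p6}}
  W2: {{p1}} {{p3},{p4},{p2,p3},{p2,p4},{p3,p4},{p3,p6},{p4,p6},{p2,p4,p6},{p3,p4,p6}}
  W3: {{p3},{p2,p3},{p3,p4},{p3,p6},{p3,p4,p6}}
  W4: {{p1}} {{p4},{p2,p4},{p3,p4},{p4,p6},{p2,p4,p6},{p3,p4,p6}} {{p5}}
  W12: {{p3},{p4},{p2,p3},{p2,p4},{p3,p4},{p3,p6},{p4,p6},{p2,p4,p6},{p3,p4,p6}}
  W13: {{p3},{p2,p3},{p3,p4},{p3,p6},{p3,p4,p6}}
  W14: {{p4},{p2,p4},{p3,p4},{p4,p6},{p2,p4,p6},{p3,p4,p6}}
  W23: {{p3},{p2,p3},{p3,p4},{p3,p6},{p3,p4,p6}}
  W24: {{p1}} {{p4},{p2,p4},{p3,p4},{p4,p6},{p2,p4,p6},{p3,p4,p6}}
  W34: {{p3,p4},{p3,p4,p6}}
  W123: {{p3},{p2,p3},{p3,p4},{p3,p6},{p3,p4,p6}}
  W124: {{p4},{p2,p4},{p3,p4},{p4,p6},{p2,p4,p6},{p3,p4,p6}}
  W134: {{p3,p4},{p3,p4,p6}}
  W234: {{p3,p4},{p3,p4,p6}}
  W1234: {{p3,p4},{p3,p4,p6}}
C dims 7,7,4,1; δ0: rk 4, SNF 1^4; δ1: rk 3, SNF 1^3; δ2: rk 1, SNF 1^1
degree 0: 7−4−0 = 3 → Ȟ^0 ≅ Z^3
degree 1: 7−3−4 = 0 → Ȟ^1 ≅ 0
degree 2: 4−1−3 = 0 → Ȟ^2 ≅ 0


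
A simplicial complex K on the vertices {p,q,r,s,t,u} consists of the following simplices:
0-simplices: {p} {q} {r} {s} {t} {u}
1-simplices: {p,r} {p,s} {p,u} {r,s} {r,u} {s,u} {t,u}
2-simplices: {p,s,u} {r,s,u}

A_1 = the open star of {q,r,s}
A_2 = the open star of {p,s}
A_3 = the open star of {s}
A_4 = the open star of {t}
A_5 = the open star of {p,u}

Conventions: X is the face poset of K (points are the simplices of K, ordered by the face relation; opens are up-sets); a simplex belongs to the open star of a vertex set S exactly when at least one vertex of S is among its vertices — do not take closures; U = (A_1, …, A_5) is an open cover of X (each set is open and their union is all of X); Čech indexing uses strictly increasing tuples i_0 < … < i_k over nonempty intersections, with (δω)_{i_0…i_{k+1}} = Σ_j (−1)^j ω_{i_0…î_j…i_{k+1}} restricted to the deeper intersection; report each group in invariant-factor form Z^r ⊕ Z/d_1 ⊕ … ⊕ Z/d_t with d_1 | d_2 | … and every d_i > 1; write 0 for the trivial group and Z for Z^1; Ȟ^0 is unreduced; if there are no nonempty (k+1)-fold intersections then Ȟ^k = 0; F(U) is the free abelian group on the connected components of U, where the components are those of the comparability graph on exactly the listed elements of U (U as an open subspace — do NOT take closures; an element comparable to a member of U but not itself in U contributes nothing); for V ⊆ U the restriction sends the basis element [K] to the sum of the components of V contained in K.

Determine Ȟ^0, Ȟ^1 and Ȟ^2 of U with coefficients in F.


nonempty overlaps:
  A1={{q},{r},{s},{p,r},{p,s},{r,s},{r,u},{s,u},{p,s,u},{r,s,u}} A2={{p},{s},{p,r},{p,s},{p,u},{r,s},{s,u},{p,s,u},{r,s,u}} A3={{s},{p,s},{r,s},{s,u},{p,s,u},{r,s,u}} A4={{t},{t,u}} A5={{p},{u},{p,r},{p,s},{p,u},{r,u},{s,u},{t,u},{p,s,u},{r,s,u}}
  A12={{s},{p,r},{p,s},{r,s},{s,u},{p,s,u},{r,s,u}} A13={{s},{p,s},{r,s},{s,u},{p,s,u},{r,s,u}} A15={{p,r},{p,s},{r,u},{s,u},{p,s,u},{r,s,u}} A23={{s},{p,s},{r,s},{s,u},{p,s,u},{r,s,u}} A25={{p},{p,r},{p,s},{p,u},{s,u},{p,s,u},{r,s,u}} A35={{p,s},{s,u},{p,s,u},{r,s,u}} A45={{t,u}}
  A123={{s},{p,s},{r,s},{s,u},{p,s,u},{r,s,u}} A125={{p,r},{p,s},{s,u},{p,s,u},{r,s,u}} A135={{p,s},{s,u},{p,s,u},{r,s,u}} A235={{p,s},{s,u},{p,s,u},{r,s,u}}
  A1235={{p,s},{s,u},{p,s,u},{r,s,u}}
components per intersection:
  A1: {{q}} {{r},{s},{p,r},{p,s},{r,s},{r,u},{s,u},{p,s,u},{r,s,u}}
  A2: {{p},{s},{p,r},{p,s},{p,u},{r,s},{s,u},{p,s,u},{r,s,u}}
  A3: {{s},{p,s},{r,s},{s,u},{p,s,u},{r,s,u}}
  A4: {{t},{t,u}}
  A5: {{p},{u},{p,r},{p,s},{p,u},{r,u},{s,u},{t,u},{p,s,u},{r,s,u}}
  A12: {{s},{p,s},{r,s},{s,u},{p,s,u},{r,s,u}} {{p,r}}
  A13: {{s},{p,s},{r,s},{s,u},{p,s,u},{r,s,u}}
  A15: {{p,r}} {{p,s},{r,u},{s,u},{p,s,u},{r,s,u}}
  A23: {{s},{p,s},{r,s},{s,u},{p,s,u},{r,s,u}}
  A25: {{p},{p,r},{p,s},{p,u},{s,u},{p,s,u},{r,s,u}}
  A35: {{p,s},{s,u},{p,s,u},{r,s,u}}
  A45: {{t,u}}
  A123: {{s},{p,s},{r,s},{s,u},{p,s,u},{r,s,u}}
  A125: {{p,r}} {{p,s},{s,u},{p,s,u},{r,s,u}}
  A135: {{p,s},{s,u},{p,s,u},{r,s,u}}
  A235: {{p,s},{s,u},{p,s,u},{r,s,u}}
  A1235: {{p,s},{s,u},{p,s,u},{r,s,u}}
C dims 6,9,5,1; δ0: rk 4, SNF 1^4; δ1: rk 4, SNF 1^4; δ2: rk 1, SNF 1^1
degree 0: 6−4−0 = 2 → Ȟ^0 ≅ Z^2
degree 1: 9−4−4 = 1 → Ȟ^1 ≅ Z
degree 2: 5−1−4 = 0 → Ȟ^2 ≅ 0

Ȟ^0 = Z^2, Ȟ^1 = Z, Ȟ^2 = 0
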